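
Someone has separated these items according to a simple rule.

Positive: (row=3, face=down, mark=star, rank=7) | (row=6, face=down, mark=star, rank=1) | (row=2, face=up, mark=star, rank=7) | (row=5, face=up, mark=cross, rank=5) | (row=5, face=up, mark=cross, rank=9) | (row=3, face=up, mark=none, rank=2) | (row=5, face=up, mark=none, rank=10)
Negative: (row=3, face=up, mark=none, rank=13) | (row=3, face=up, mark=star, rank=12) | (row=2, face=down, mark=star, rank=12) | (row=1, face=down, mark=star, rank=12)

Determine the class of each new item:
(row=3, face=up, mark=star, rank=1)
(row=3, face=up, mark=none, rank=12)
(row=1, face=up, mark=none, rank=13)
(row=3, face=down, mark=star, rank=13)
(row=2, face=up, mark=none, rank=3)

Positive, Negative, Negative, Negative, Positive

Every 'Positive' example satisfies: rank ≤ 10. None of the 'Negative' examples do.
(row=3, face=up, mark=star, rank=1) — rank = 1, hence Positive. (row=3, face=up, mark=none, rank=12) — rank = 12, hence Negative. (row=1, face=up, mark=none, rank=13) — rank = 13, hence Negative. (row=3, face=down, mark=star, rank=13) — rank = 13, hence Negative. (row=2, face=up, mark=none, rank=3) — rank = 3, hence Positive.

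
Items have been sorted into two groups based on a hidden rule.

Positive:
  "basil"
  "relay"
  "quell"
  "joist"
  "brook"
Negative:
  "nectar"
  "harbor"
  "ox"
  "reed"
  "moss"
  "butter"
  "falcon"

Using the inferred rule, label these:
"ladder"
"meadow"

Negative, Negative

The rule appears to be: odd length.
"ladder": length 6 — does not fit, so Negative.
"meadow": length 6 — does not fit, so Negative.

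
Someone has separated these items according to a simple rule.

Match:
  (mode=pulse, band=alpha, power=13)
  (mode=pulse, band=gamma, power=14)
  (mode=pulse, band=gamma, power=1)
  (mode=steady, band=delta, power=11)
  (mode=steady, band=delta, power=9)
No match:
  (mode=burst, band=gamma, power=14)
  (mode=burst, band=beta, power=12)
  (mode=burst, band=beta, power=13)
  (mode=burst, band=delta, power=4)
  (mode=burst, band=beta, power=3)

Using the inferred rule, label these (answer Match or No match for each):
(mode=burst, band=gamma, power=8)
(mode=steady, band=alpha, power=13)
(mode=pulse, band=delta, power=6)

The classifier is using: mode is not burst.
(mode=burst, band=gamma, power=8) → mode is burst → No match.
(mode=steady, band=alpha, power=13) → mode is steady → Match.
(mode=pulse, band=delta, power=6) → mode is pulse → Match.

No match, Match, Match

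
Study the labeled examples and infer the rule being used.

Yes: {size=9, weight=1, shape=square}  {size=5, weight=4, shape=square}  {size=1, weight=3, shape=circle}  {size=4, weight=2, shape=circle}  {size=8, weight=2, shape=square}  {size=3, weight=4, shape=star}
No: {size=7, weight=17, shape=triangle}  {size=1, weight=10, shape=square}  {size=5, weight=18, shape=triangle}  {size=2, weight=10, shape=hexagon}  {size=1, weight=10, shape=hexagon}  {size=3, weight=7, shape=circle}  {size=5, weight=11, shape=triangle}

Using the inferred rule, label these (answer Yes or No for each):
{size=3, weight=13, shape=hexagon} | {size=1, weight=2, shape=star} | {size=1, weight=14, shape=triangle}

Every 'Yes' example satisfies: weight ≤ 4. None of the 'No' examples do.
No: {size=3, weight=13, shape=hexagon}, since weight = 13.
Yes: {size=1, weight=2, shape=star}, since weight = 2.
No: {size=1, weight=14, shape=triangle}, since weight = 14.

No, Yes, No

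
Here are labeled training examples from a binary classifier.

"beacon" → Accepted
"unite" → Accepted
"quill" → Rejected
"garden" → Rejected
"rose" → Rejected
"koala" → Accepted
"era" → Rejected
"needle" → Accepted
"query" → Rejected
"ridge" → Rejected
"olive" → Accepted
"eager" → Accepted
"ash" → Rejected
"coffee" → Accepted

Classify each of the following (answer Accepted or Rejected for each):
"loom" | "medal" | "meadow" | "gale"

Rejected, Rejected, Accepted, Rejected

The classifier is using: has ≥ 3 vowels.
"loom" → 2 vowels → Rejected. "medal" → 2 vowels → Rejected. "meadow" → 3 vowels → Accepted. "gale" → 2 vowels → Rejected.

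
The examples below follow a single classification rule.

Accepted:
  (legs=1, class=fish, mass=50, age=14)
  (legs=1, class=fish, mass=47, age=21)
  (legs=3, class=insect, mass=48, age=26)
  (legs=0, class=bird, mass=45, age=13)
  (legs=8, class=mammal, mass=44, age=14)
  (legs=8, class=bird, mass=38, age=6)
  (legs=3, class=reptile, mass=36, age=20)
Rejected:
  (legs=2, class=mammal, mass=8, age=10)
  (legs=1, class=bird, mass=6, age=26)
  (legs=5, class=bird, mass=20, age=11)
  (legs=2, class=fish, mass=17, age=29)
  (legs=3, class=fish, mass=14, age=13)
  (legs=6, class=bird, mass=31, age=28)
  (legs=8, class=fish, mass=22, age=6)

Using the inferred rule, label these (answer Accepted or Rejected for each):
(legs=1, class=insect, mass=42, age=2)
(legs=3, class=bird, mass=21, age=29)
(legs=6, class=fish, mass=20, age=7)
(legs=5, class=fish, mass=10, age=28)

Rule: mass ≥ 36. This holds for each 'Accepted' example and fails for each 'Rejected' one.
(legs=1, class=insect, mass=42, age=2): mass = 42 — qualifies, so Accepted. (legs=3, class=bird, mass=21, age=29): mass = 21 — doesn't match, so Rejected. (legs=6, class=fish, mass=20, age=7): mass = 20 — doesn't match, so Rejected. (legs=5, class=fish, mass=10, age=28): mass = 10 — doesn't match, so Rejected.

Accepted, Rejected, Rejected, Rejected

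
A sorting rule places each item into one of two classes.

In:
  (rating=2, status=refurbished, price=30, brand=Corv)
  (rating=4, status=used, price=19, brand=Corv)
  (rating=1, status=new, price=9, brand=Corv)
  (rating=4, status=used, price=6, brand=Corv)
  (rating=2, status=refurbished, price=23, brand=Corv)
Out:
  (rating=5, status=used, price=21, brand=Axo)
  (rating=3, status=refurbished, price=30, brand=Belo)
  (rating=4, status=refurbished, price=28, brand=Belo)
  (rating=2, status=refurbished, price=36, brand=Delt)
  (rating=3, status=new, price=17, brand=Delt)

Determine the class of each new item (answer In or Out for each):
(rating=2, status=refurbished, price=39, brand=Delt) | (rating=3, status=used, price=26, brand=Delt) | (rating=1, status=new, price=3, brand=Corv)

Out, Out, In

The pattern is that an item is 'In' exactly when: brand is Corv.
Out: (rating=2, status=refurbished, price=39, brand=Delt), since brand is Delt.
Out: (rating=3, status=used, price=26, brand=Delt), since brand is Delt.
In: (rating=1, status=new, price=3, brand=Corv), since brand is Corv.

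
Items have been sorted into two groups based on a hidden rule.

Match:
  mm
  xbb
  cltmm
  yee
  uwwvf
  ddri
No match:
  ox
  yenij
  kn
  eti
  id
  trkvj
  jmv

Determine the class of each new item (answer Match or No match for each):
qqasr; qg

Every 'Match' example satisfies: has a double letter. None of the 'No match' examples do.
Match: qqasr, since 'qq' doubled. No match: qg, since no doubled letter.

Match, No match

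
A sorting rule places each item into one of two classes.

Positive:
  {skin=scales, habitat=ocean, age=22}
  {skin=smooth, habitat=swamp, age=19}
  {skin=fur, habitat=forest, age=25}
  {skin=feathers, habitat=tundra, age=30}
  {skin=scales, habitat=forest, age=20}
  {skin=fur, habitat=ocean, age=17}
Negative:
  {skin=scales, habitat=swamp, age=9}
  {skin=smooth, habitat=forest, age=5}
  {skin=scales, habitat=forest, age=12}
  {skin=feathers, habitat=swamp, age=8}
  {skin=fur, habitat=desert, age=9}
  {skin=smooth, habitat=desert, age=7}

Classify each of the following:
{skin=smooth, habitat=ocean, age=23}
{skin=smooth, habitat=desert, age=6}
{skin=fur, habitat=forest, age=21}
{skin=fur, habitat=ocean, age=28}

Positive, Negative, Positive, Positive

'Positive' ⟺ age ≥ 17.
{skin=smooth, habitat=ocean, age=23}: age = 23 — checks out, so Positive. {skin=smooth, habitat=desert, age=6}: age = 6 — does not fit, so Negative. {skin=fur, habitat=forest, age=21}: age = 21 — checks out, so Positive. {skin=fur, habitat=ocean, age=28}: age = 28 — checks out, so Positive.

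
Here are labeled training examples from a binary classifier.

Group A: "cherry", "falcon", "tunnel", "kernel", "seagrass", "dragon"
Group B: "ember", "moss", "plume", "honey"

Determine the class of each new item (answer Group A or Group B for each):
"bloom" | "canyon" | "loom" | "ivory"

Rule: length ≥ 6. This holds for each 'Group A' example and fails for each 'Group B' one.
"bloom": Group B (length 5). "canyon": Group A (length 6). "loom": Group B (length 4). "ivory": Group B (length 5).

Group B, Group A, Group B, Group B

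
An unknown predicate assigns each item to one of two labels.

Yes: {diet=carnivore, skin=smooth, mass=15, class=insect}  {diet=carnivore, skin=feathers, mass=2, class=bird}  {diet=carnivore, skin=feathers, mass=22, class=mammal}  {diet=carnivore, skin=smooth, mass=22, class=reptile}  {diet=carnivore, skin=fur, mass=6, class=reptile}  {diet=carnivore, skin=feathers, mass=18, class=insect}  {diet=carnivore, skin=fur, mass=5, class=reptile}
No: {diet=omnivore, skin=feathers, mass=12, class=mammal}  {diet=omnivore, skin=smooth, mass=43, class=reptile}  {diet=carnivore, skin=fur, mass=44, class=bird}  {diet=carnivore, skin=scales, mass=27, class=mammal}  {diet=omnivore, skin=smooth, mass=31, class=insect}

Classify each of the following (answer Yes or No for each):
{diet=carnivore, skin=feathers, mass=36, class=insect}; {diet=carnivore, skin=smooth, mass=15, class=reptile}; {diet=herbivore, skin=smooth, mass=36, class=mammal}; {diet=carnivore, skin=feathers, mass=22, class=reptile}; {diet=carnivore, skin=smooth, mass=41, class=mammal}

'Yes' ⟺ diet is carnivore AND mass ≤ 22.
{diet=carnivore, skin=feathers, mass=36, class=insect} → diet is carnivore, mass = 36 → No. {diet=carnivore, skin=smooth, mass=15, class=reptile} → diet is carnivore, mass = 15 → Yes. {diet=herbivore, skin=smooth, mass=36, class=mammal} → diet is herbivore, mass = 36 → No. {diet=carnivore, skin=feathers, mass=22, class=reptile} → diet is carnivore, mass = 22 → Yes. {diet=carnivore, skin=smooth, mass=41, class=mammal} → diet is carnivore, mass = 41 → No.

No, Yes, No, Yes, No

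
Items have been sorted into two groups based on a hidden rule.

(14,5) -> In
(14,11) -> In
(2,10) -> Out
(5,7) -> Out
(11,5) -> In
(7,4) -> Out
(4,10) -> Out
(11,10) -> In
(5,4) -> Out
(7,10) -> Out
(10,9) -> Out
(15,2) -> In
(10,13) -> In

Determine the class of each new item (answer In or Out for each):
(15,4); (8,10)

In, Out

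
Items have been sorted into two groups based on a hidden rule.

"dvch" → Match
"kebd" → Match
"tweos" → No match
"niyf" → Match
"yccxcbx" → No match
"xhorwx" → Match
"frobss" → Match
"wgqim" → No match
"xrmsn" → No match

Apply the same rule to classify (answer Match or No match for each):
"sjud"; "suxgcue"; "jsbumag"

Every 'Match' example satisfies: even length. None of the 'No match' examples do.
"sjud": Match (length 4). "suxgcue": No match (length 7). "jsbumag": No match (length 7).

Match, No match, No match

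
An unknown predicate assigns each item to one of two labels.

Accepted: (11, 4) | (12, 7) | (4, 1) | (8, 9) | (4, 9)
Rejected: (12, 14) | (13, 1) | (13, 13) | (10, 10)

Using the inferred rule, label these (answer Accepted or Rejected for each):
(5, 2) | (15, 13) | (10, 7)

Accepted, Rejected, Accepted

All 'Accepted' examples share one property — sum is odd — and every 'Rejected' example lacks it.
(5, 2) — 5+2 = 7, hence Accepted.
(15, 13) — 15+13 = 28, hence Rejected.
(10, 7) — 10+7 = 17, hence Accepted.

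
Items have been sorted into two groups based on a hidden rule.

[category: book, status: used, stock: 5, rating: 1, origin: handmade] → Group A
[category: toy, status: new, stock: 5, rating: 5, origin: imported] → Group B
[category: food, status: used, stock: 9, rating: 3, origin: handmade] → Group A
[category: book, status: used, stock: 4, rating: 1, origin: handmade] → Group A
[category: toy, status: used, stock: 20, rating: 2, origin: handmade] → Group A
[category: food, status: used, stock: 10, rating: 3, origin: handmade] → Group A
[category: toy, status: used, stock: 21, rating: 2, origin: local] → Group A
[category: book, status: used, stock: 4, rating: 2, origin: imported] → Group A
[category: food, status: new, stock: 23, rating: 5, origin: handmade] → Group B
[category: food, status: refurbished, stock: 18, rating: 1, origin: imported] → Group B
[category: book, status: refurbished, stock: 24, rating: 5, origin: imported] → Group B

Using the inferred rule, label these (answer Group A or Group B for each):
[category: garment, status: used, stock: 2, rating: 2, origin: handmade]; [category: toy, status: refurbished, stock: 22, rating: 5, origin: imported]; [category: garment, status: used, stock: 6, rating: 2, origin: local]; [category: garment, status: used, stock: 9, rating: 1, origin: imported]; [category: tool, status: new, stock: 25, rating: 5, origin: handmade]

Group A, Group B, Group A, Group A, Group B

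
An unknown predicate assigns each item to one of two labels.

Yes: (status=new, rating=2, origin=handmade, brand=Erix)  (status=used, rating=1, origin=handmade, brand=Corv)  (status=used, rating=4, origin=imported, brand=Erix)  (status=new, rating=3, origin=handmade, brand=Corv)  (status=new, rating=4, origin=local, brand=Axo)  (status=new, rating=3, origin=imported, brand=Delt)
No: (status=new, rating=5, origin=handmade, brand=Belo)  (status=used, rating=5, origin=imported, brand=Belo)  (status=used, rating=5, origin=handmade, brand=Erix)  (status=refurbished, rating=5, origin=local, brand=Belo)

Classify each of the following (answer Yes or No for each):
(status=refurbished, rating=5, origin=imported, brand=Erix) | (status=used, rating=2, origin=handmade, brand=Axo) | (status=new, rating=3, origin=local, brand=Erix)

The common property of the 'Yes' items is: rating ≤ 4. No 'No' item has it.
(status=refurbished, rating=5, origin=imported, brand=Erix): rating = 5 — does not satisfy this, so No.
(status=used, rating=2, origin=handmade, brand=Axo): rating = 2 — checks out, so Yes.
(status=new, rating=3, origin=local, brand=Erix): rating = 3 — checks out, so Yes.

No, Yes, Yes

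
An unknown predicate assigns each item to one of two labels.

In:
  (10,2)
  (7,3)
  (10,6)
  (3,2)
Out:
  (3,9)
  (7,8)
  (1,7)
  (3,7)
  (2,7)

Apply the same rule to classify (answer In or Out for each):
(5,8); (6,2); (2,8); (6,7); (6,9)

Out, In, Out, Out, Out

'In' ⟺ first > second.
(5,8) — 5 < 8, hence Out. (6,2) — 6 > 2, hence In. (2,8) — 2 < 8, hence Out. (6,7) — 6 < 7, hence Out. (6,9) — 6 < 9, hence Out.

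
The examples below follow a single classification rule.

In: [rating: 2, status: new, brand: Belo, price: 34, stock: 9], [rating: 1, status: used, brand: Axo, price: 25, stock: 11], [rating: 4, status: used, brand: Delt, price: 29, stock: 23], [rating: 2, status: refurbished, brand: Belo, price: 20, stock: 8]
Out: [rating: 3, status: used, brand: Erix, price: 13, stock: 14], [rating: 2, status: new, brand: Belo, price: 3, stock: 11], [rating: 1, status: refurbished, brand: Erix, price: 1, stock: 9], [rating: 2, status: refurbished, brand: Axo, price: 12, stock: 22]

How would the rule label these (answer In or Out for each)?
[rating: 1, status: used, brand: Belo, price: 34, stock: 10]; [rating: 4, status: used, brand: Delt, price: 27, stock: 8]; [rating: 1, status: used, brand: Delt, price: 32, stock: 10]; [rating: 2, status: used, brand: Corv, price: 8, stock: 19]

All 'In' examples share one property — price ≥ 20 — and every 'Out' example lacks it.
[rating: 1, status: used, brand: Belo, price: 34, stock: 10]: price = 34, checks out → In.
[rating: 4, status: used, brand: Delt, price: 27, stock: 8]: price = 27, checks out → In.
[rating: 1, status: used, brand: Delt, price: 32, stock: 10]: price = 32, checks out → In.
[rating: 2, status: used, brand: Corv, price: 8, stock: 19]: price = 8, does not pass → Out.

In, In, In, Out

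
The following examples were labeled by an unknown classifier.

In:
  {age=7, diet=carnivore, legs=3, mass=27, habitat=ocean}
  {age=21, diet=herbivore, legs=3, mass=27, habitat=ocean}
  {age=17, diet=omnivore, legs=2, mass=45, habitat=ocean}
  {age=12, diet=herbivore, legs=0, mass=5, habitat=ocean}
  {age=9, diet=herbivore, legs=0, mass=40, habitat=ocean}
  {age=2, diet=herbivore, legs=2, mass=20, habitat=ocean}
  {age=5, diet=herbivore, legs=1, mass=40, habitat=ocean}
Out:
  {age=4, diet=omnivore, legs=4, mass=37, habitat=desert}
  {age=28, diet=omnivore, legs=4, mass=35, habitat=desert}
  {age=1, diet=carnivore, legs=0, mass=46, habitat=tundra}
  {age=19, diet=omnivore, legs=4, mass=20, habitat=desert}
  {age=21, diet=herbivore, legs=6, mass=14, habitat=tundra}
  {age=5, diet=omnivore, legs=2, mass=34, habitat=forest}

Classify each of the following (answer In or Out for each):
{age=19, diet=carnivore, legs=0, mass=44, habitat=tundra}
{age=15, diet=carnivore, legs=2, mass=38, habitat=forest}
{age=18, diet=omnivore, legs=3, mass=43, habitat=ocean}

Out, Out, In

'In' ⟺ habitat is ocean.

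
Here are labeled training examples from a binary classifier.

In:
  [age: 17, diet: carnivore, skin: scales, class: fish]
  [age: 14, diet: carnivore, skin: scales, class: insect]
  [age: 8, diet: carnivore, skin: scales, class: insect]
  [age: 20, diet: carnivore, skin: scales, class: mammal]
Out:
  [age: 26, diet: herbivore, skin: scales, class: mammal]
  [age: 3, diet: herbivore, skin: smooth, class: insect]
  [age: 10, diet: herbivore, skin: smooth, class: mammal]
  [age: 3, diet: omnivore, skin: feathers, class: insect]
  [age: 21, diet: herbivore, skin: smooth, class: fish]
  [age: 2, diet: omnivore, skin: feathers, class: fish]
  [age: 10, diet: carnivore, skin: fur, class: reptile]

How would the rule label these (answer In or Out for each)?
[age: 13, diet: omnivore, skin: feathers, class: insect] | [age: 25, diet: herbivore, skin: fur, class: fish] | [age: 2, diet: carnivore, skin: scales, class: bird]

Out, Out, In

The rule appears to be: diet is carnivore AND skin is scales.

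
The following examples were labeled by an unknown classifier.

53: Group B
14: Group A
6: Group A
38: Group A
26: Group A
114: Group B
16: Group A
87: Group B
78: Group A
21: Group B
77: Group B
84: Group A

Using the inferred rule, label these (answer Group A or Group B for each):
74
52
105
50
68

The distinguishing property — even AND at most 84 — holds for all the 'Group A' cases and none of the 'Group B' cases.
74: 74 is even, 74 ≤ 84 — matches, so Group A. 52: 52 is even, 52 ≤ 84 — matches, so Group A. 105: 105 is odd, 105 > 84 — fails this test, so Group B. 50: 50 is even, 50 ≤ 84 — matches, so Group A. 68: 68 is even, 68 ≤ 84 — matches, so Group A.

Group A, Group A, Group B, Group A, Group A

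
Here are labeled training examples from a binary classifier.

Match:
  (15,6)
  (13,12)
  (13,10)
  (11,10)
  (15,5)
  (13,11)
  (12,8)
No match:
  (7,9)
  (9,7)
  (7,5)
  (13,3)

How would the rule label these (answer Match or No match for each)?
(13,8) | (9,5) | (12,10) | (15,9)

Match, No match, Match, Match

The rule appears to be: sum ≥ 20.
(13,8) → 13+8 = 21 → Match.
(9,5) → 9+5 = 14 → No match.
(12,10) → 12+10 = 22 → Match.
(15,9) → 15+9 = 24 → Match.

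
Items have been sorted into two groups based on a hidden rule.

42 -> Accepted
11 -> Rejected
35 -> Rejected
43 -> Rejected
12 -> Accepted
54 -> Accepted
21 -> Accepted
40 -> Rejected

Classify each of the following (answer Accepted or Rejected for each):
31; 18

Rejected, Accepted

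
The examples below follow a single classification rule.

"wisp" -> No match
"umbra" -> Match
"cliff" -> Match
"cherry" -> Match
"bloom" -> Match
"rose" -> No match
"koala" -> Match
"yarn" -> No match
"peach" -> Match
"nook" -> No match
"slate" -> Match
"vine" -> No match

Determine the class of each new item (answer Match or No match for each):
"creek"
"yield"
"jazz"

Match, Match, No match

The pattern is that an item is 'Match' exactly when: length ≥ 5.
Match: "creek", since length 5. Match: "yield", since length 5. No match: "jazz", since length 4.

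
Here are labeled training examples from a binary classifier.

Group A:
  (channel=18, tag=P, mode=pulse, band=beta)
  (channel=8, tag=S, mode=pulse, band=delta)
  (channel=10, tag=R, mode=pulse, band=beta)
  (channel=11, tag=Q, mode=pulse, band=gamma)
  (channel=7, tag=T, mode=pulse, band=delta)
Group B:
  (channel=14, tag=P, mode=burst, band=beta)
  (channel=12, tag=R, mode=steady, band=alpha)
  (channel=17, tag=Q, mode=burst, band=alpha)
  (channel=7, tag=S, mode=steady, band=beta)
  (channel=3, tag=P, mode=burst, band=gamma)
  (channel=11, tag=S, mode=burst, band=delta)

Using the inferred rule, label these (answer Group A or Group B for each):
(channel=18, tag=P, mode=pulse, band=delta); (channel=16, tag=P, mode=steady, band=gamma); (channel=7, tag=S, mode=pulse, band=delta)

Group A, Group B, Group A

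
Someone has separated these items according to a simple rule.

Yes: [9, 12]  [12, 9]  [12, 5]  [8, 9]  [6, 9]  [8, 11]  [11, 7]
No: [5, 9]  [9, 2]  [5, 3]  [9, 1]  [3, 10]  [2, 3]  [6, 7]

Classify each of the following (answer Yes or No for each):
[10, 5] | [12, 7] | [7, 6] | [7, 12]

Yes, Yes, No, Yes

Rule: sum ≥ 15. This holds for each 'Yes' example and fails for each 'No' one.
Yes: [10, 5], since 10+5 = 15. Yes: [12, 7], since 12+7 = 19. No: [7, 6], since 7+6 = 13. Yes: [7, 12], since 7+12 = 19.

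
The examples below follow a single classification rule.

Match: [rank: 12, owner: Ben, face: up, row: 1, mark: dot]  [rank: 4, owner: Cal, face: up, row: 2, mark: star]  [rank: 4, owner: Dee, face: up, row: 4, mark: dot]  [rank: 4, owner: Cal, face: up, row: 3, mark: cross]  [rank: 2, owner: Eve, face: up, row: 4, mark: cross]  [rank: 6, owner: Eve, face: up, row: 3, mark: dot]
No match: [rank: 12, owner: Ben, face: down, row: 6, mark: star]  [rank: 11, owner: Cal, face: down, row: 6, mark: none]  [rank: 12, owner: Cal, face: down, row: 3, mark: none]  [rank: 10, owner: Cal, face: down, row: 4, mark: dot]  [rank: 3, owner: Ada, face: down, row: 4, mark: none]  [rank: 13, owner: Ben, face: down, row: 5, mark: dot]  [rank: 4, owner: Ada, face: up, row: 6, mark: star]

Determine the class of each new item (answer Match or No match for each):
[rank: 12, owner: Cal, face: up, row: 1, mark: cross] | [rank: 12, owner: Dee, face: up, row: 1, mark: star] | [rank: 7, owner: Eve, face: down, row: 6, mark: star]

The pattern is that an item is 'Match' exactly when: face is up AND row ≤ 4.

Match, Match, No match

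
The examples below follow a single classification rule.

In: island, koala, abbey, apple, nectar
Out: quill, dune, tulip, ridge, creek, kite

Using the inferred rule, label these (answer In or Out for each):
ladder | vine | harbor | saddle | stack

In, Out, In, In, In

Rule: contains 'a'. This holds for each 'In' example and fails for each 'Out' one.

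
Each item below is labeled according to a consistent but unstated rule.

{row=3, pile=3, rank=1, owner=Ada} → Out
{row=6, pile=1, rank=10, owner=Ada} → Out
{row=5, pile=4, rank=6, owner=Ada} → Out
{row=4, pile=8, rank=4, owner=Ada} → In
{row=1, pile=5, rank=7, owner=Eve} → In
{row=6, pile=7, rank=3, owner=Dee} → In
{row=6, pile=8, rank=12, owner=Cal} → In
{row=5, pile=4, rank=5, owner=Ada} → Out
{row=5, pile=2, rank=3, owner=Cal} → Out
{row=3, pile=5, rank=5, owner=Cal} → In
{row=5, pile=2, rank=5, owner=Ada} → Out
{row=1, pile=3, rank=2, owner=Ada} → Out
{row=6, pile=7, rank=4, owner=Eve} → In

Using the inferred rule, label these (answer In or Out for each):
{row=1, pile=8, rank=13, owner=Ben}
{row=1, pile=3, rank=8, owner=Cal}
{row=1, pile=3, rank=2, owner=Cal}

In, Out, Out

The distinguishing property — pile ≥ 5 — holds for all the 'In' cases and none of the 'Out' cases.
{row=1, pile=8, rank=13, owner=Ben}: pile = 8 — matches, so In. {row=1, pile=3, rank=8, owner=Cal}: pile = 3 — does not fit, so Out. {row=1, pile=3, rank=2, owner=Cal}: pile = 3 — does not fit, so Out.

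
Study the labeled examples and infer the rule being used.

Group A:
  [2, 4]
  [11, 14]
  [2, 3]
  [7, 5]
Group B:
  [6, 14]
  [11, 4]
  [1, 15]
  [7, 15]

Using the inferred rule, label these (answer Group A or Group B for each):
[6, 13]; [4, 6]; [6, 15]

Group B, Group A, Group B

The common property of the 'Group A' items is: |first − second| ≤ 3. No 'Group B' item has it.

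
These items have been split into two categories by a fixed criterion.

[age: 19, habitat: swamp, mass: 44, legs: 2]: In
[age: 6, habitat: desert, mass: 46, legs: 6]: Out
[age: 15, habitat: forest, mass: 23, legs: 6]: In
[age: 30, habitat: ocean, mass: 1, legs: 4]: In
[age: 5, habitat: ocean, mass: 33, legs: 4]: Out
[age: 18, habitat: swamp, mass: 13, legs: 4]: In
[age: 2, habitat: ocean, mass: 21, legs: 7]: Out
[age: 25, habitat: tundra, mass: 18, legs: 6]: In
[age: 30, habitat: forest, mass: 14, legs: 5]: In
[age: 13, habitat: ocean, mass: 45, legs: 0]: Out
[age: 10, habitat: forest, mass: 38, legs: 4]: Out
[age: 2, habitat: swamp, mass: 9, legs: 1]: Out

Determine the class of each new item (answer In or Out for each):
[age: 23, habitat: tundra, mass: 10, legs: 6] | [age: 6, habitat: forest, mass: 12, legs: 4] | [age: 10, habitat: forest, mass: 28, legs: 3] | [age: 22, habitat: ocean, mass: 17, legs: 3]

In, Out, Out, In

The common property of the 'In' items is: age ≥ 15. No 'Out' item has it.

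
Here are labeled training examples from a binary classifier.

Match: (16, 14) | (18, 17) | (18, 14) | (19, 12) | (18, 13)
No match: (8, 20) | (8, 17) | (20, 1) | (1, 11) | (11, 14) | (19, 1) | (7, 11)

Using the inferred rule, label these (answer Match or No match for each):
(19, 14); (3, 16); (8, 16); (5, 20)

The rule appears to be: sum ≥ 30.
(19, 14): Match (19+14 = 33). (3, 16): No match (3+16 = 19). (8, 16): No match (8+16 = 24). (5, 20): No match (5+20 = 25).

Match, No match, No match, No match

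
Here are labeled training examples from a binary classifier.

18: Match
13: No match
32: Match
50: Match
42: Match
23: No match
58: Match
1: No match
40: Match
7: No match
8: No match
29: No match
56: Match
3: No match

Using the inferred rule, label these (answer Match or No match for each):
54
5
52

Match, No match, Match

The classifier is using: even AND at least 13.
54 → 54 is even, 54 ≥ 13 → Match.
5 → 5 is odd, 5 < 13 → No match.
52 → 52 is even, 52 ≥ 13 → Match.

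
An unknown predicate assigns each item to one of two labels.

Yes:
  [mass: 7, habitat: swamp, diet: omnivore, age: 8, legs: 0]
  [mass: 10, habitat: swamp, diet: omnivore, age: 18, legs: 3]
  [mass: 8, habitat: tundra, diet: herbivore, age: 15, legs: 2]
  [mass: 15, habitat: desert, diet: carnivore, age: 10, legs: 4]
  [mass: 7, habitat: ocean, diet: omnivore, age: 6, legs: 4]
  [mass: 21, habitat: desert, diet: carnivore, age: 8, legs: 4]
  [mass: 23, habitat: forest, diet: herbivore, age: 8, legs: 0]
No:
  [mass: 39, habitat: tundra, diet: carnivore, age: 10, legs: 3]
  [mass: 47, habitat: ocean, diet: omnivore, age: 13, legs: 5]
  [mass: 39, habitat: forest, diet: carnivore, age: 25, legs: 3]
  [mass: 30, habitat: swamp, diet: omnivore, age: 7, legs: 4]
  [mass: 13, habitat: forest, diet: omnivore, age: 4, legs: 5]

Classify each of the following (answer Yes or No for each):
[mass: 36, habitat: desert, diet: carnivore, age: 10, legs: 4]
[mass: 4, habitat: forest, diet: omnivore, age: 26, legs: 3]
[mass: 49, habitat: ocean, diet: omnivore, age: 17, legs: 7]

All 'Yes' examples share one property — mass ≤ 23 AND age ≥ 6 — and every 'No' example lacks it.
[mass: 36, habitat: desert, diet: carnivore, age: 10, legs: 4] — mass = 36, age = 10, hence No.
[mass: 4, habitat: forest, diet: omnivore, age: 26, legs: 3] — mass = 4, age = 26, hence Yes.
[mass: 49, habitat: ocean, diet: omnivore, age: 17, legs: 7] — mass = 49, age = 17, hence No.

No, Yes, No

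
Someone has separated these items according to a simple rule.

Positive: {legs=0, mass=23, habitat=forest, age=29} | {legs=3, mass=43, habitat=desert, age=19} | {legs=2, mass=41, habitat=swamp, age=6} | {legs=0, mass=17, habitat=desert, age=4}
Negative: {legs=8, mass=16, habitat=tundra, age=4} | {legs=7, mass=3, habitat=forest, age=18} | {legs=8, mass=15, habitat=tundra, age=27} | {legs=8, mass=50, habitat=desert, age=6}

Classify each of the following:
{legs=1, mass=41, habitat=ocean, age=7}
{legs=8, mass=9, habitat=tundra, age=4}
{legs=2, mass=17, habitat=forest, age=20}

Positive, Negative, Positive

Rule: legs ≤ 3. This holds for each 'Positive' example and fails for each 'Negative' one.
{legs=1, mass=41, habitat=ocean, age=7}: legs = 1 — satisfies this, so Positive. {legs=8, mass=9, habitat=tundra, age=4}: legs = 8 — lacks this property, so Negative. {legs=2, mass=17, habitat=forest, age=20}: legs = 2 — satisfies this, so Positive.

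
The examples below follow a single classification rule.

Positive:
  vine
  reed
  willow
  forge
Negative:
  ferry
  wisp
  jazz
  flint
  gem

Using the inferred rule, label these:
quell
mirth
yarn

Positive, Negative, Negative

Every 'Positive' example satisfies: has ≥ 2 vowels. None of the 'Negative' examples do.
Positive: quell, since 2 vowels. Negative: mirth, since 1 vowel. Negative: yarn, since 1 vowel.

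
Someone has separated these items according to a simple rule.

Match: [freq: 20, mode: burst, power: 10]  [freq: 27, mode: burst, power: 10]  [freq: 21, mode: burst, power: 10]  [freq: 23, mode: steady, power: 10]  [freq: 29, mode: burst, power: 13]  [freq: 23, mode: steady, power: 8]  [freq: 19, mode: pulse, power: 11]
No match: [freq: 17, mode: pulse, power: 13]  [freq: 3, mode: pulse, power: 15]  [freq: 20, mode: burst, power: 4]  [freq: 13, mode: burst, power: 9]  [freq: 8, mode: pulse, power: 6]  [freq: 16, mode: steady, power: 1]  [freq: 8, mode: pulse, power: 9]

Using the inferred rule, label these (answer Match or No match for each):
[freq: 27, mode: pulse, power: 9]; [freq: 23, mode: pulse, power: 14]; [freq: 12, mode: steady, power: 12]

Match, Match, No match

The common property of the 'Match' items is: power ≥ 6 AND freq ≥ 19. No 'No match' item has it.
[freq: 27, mode: pulse, power: 9] → power = 9, freq = 27 → Match. [freq: 23, mode: pulse, power: 14] → power = 14, freq = 23 → Match. [freq: 12, mode: steady, power: 12] → power = 12, freq = 12 → No match.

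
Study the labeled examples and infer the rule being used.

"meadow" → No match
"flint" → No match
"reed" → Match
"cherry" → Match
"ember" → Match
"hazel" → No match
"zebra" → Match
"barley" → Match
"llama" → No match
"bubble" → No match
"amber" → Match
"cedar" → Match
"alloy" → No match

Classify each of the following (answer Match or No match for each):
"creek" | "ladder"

A rule that fits every label: contains 'r' — true of each 'Match' example, false of each 'No match' one.
"creek" — has 'r', hence Match.
"ladder" — has 'r', hence Match.

Match, Match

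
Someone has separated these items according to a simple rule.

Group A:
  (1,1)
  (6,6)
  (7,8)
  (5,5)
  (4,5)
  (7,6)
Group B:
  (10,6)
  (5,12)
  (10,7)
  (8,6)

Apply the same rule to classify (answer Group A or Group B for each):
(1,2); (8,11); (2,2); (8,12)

Group A, Group B, Group A, Group B

The common property of the 'Group A' items is: |first − second| ≤ 1. No 'Group B' item has it.
(1,2): |1−2| = 1, passes → Group A. (8,11): |8−11| = 3, doesn't qualify → Group B. (2,2): |2−2| = 0, passes → Group A. (8,12): |8−12| = 4, doesn't qualify → Group B.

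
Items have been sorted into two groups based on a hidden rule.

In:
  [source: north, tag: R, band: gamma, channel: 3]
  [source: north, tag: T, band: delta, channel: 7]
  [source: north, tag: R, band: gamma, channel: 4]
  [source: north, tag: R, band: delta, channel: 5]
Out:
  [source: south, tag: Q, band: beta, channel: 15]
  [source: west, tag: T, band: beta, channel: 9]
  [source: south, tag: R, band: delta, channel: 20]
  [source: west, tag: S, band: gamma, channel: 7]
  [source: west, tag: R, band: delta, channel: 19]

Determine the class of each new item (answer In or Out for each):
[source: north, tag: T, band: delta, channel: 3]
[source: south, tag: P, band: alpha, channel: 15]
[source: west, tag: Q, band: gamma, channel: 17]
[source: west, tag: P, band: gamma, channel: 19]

A rule that fits every label: source is north — true of each 'In' example, false of each 'Out' one.
In: [source: north, tag: T, band: delta, channel: 3], since source is north. Out: [source: south, tag: P, band: alpha, channel: 15], since source is south. Out: [source: west, tag: Q, band: gamma, channel: 17], since source is west. Out: [source: west, tag: P, band: gamma, channel: 19], since source is west.

In, Out, Out, Out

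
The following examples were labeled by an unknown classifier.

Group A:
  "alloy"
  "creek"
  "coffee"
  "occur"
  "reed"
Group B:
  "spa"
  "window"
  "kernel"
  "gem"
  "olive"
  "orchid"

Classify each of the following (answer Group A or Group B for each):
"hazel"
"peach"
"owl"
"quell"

All 'Group A' examples share one property — has a double letter — and every 'Group B' example lacks it.
"hazel": no doubled letter — fails the rule, so Group B.
"peach": no doubled letter — fails the rule, so Group B.
"owl": no doubled letter — fails the rule, so Group B.
"quell": 'll' doubled — meets the rule, so Group A.

Group B, Group B, Group B, Group A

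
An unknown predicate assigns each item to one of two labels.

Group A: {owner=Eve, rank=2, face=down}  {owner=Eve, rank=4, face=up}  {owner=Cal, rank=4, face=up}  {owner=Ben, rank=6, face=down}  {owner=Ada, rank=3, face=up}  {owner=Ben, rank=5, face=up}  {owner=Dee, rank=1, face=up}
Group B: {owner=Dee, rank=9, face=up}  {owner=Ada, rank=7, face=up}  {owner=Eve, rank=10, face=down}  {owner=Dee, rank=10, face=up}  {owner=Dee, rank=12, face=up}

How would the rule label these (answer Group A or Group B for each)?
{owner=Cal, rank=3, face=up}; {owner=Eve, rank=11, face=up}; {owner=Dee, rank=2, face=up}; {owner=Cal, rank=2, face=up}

A rule that fits every label: rank ≤ 6 — true of each 'Group A' example, false of each 'Group B' one.
{owner=Cal, rank=3, face=up}: rank = 3, fits → Group A. {owner=Eve, rank=11, face=up}: rank = 11, fails this test → Group B. {owner=Dee, rank=2, face=up}: rank = 2, fits → Group A. {owner=Cal, rank=2, face=up}: rank = 2, fits → Group A.

Group A, Group B, Group A, Group A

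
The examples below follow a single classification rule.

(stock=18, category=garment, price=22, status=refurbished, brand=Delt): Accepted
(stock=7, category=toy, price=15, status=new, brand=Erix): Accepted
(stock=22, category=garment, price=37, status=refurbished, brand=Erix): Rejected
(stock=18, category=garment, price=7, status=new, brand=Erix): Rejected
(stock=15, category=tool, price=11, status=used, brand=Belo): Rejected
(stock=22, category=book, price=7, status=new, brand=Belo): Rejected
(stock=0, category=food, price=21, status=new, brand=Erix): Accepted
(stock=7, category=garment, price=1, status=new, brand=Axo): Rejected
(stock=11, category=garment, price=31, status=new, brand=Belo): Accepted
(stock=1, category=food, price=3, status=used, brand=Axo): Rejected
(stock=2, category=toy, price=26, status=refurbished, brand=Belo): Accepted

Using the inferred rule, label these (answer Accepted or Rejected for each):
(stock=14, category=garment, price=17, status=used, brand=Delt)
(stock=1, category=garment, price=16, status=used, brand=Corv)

Accepted, Accepted

Every 'Accepted' example satisfies: price ≥ 15 AND price ≤ 31. None of the 'Rejected' examples do.
(stock=14, category=garment, price=17, status=used, brand=Delt): Accepted (price = 17). (stock=1, category=garment, price=16, status=used, brand=Corv): Accepted (price = 16).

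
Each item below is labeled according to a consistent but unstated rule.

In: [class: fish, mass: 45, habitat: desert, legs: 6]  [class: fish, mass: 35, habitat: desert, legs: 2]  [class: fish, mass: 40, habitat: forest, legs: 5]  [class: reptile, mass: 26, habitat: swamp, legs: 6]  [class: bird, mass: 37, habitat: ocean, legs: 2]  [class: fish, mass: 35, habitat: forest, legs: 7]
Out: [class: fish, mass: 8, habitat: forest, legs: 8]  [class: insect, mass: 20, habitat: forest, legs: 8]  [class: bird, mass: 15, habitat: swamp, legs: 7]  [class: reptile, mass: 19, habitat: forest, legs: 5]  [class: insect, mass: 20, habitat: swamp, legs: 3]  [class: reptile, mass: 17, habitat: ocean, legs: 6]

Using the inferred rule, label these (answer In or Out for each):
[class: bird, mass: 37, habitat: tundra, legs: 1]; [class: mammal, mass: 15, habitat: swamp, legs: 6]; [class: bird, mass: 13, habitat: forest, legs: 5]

In, Out, Out

Every 'In' example satisfies: mass ≥ 26. None of the 'Out' examples do.
In: [class: bird, mass: 37, habitat: tundra, legs: 1], since mass = 37.
Out: [class: mammal, mass: 15, habitat: swamp, legs: 6], since mass = 15.
Out: [class: bird, mass: 13, habitat: forest, legs: 5], since mass = 13.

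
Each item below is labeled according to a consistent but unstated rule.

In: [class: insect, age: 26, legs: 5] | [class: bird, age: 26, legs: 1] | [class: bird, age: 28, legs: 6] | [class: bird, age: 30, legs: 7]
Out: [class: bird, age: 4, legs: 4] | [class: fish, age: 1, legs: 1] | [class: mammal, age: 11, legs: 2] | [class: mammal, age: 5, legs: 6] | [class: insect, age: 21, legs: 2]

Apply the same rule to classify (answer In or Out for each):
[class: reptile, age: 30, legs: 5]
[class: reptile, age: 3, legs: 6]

In, Out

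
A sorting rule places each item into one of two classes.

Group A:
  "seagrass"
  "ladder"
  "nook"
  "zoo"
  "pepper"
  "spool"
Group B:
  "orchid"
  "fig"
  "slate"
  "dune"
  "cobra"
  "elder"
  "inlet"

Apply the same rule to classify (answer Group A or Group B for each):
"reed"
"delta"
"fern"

Group A, Group B, Group B

Rule: has a double letter. This holds for each 'Group A' example and fails for each 'Group B' one.
"reed" → 'ee' doubled → Group A.
"delta" → no doubled letter → Group B.
"fern" → no doubled letter → Group B.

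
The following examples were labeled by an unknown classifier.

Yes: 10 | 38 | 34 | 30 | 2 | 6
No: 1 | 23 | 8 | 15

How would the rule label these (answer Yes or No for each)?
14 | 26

The rule appears to be: ≡ 2 (mod 4).
14 — 14 mod 4 = 2, hence Yes. 26 — 26 mod 4 = 2, hence Yes.

Yes, Yes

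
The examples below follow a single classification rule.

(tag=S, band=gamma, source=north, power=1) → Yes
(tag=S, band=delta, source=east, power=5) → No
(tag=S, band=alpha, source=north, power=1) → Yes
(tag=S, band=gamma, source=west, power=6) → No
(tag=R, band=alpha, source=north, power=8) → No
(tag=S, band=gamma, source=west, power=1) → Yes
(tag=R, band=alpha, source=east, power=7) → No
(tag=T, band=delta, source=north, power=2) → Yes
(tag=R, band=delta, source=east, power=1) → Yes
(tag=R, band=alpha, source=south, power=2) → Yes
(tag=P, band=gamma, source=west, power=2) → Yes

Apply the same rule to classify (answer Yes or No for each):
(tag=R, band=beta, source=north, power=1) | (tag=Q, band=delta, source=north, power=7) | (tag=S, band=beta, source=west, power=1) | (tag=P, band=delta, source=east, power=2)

'Yes' ⟺ power ≤ 2.

Yes, No, Yes, Yes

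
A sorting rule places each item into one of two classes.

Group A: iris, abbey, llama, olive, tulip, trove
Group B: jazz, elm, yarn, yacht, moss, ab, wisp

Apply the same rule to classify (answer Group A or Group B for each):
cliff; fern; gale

Group B, Group B, Group A

The simplest hypothesis consistent with all the labels is: has ≥ 2 vowels.
cliff: Group B (1 vowel).
fern: Group B (1 vowel).
gale: Group A (2 vowels).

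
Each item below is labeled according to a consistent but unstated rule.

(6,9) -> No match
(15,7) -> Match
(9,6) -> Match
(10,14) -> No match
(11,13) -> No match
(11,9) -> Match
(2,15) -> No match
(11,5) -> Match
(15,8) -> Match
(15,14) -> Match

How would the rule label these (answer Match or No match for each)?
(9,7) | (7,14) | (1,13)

Match, No match, No match

The pattern is that an item is 'Match' exactly when: first > second.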